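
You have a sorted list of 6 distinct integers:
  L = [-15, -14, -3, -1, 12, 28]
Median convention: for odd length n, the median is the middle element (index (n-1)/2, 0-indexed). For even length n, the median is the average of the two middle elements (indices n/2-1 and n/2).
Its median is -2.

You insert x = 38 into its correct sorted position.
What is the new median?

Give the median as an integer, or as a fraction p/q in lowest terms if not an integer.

Answer: -1

Derivation:
Old list (sorted, length 6): [-15, -14, -3, -1, 12, 28]
Old median = -2
Insert x = 38
Old length even (6). Middle pair: indices 2,3 = -3,-1.
New length odd (7). New median = single middle element.
x = 38: 6 elements are < x, 0 elements are > x.
New sorted list: [-15, -14, -3, -1, 12, 28, 38]
New median = -1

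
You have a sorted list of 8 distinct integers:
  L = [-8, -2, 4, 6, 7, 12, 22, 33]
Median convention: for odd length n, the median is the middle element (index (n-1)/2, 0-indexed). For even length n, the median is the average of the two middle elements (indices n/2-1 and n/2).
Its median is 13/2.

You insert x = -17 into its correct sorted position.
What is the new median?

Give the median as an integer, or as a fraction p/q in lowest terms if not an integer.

Answer: 6

Derivation:
Old list (sorted, length 8): [-8, -2, 4, 6, 7, 12, 22, 33]
Old median = 13/2
Insert x = -17
Old length even (8). Middle pair: indices 3,4 = 6,7.
New length odd (9). New median = single middle element.
x = -17: 0 elements are < x, 8 elements are > x.
New sorted list: [-17, -8, -2, 4, 6, 7, 12, 22, 33]
New median = 6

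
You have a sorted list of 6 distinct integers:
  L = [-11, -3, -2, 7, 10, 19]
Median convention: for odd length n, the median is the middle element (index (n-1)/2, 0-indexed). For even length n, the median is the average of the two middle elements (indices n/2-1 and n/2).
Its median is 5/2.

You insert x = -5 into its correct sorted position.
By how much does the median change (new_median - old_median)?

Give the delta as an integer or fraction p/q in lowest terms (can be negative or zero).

Old median = 5/2
After inserting x = -5: new sorted = [-11, -5, -3, -2, 7, 10, 19]
New median = -2
Delta = -2 - 5/2 = -9/2

Answer: -9/2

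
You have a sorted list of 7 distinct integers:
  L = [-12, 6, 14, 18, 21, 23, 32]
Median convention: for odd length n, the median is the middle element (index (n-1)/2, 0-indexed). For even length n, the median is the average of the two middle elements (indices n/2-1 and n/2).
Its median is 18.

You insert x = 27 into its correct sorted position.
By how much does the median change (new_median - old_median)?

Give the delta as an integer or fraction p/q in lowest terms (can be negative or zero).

Old median = 18
After inserting x = 27: new sorted = [-12, 6, 14, 18, 21, 23, 27, 32]
New median = 39/2
Delta = 39/2 - 18 = 3/2

Answer: 3/2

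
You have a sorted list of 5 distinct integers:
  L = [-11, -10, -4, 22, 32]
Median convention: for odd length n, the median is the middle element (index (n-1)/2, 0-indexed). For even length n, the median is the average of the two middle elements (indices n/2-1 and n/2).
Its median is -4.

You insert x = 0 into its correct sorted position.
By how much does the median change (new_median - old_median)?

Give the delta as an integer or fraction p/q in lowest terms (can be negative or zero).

Old median = -4
After inserting x = 0: new sorted = [-11, -10, -4, 0, 22, 32]
New median = -2
Delta = -2 - -4 = 2

Answer: 2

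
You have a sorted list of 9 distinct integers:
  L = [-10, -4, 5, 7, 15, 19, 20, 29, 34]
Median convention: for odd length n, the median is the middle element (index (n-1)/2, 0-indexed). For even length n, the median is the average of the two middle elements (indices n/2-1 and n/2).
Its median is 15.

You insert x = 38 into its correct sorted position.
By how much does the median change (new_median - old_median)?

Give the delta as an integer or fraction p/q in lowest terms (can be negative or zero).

Old median = 15
After inserting x = 38: new sorted = [-10, -4, 5, 7, 15, 19, 20, 29, 34, 38]
New median = 17
Delta = 17 - 15 = 2

Answer: 2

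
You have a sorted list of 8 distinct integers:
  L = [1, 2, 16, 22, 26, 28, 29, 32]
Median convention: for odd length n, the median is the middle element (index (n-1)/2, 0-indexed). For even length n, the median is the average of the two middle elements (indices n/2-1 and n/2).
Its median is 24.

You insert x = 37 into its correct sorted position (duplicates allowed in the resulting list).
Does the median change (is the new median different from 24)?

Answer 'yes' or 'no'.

Old median = 24
Insert x = 37
New median = 26
Changed? yes

Answer: yes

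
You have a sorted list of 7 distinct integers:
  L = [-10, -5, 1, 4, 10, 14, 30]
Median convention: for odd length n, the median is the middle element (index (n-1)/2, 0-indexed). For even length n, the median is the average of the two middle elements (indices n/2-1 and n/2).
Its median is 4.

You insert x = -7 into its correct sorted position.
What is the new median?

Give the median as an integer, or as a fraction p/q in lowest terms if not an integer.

Answer: 5/2

Derivation:
Old list (sorted, length 7): [-10, -5, 1, 4, 10, 14, 30]
Old median = 4
Insert x = -7
Old length odd (7). Middle was index 3 = 4.
New length even (8). New median = avg of two middle elements.
x = -7: 1 elements are < x, 6 elements are > x.
New sorted list: [-10, -7, -5, 1, 4, 10, 14, 30]
New median = 5/2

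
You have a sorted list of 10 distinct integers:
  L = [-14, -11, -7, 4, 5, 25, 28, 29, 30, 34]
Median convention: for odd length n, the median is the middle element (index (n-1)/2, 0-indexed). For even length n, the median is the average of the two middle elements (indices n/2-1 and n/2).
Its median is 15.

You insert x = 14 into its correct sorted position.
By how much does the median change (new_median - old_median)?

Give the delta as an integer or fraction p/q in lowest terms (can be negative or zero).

Old median = 15
After inserting x = 14: new sorted = [-14, -11, -7, 4, 5, 14, 25, 28, 29, 30, 34]
New median = 14
Delta = 14 - 15 = -1

Answer: -1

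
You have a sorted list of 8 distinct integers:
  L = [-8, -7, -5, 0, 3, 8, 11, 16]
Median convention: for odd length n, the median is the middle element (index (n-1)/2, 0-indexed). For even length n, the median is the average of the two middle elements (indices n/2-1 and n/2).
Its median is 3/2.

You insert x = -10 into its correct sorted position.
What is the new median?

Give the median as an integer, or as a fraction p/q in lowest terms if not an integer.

Old list (sorted, length 8): [-8, -7, -5, 0, 3, 8, 11, 16]
Old median = 3/2
Insert x = -10
Old length even (8). Middle pair: indices 3,4 = 0,3.
New length odd (9). New median = single middle element.
x = -10: 0 elements are < x, 8 elements are > x.
New sorted list: [-10, -8, -7, -5, 0, 3, 8, 11, 16]
New median = 0

Answer: 0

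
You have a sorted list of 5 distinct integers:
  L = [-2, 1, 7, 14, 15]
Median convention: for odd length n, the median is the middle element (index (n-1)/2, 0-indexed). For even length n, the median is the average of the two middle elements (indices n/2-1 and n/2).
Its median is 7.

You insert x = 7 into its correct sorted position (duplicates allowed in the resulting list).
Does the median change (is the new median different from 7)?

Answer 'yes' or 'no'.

Old median = 7
Insert x = 7
New median = 7
Changed? no

Answer: no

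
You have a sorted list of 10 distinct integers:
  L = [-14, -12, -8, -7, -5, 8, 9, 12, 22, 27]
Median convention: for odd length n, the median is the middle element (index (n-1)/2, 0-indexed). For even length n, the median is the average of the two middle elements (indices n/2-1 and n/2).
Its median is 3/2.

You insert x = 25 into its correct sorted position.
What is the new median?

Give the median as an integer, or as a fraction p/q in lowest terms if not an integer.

Old list (sorted, length 10): [-14, -12, -8, -7, -5, 8, 9, 12, 22, 27]
Old median = 3/2
Insert x = 25
Old length even (10). Middle pair: indices 4,5 = -5,8.
New length odd (11). New median = single middle element.
x = 25: 9 elements are < x, 1 elements are > x.
New sorted list: [-14, -12, -8, -7, -5, 8, 9, 12, 22, 25, 27]
New median = 8

Answer: 8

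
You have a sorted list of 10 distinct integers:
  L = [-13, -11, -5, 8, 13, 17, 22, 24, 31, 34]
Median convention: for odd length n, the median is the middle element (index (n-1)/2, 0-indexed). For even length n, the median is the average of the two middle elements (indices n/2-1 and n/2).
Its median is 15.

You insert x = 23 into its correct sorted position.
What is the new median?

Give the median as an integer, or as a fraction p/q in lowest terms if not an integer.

Answer: 17

Derivation:
Old list (sorted, length 10): [-13, -11, -5, 8, 13, 17, 22, 24, 31, 34]
Old median = 15
Insert x = 23
Old length even (10). Middle pair: indices 4,5 = 13,17.
New length odd (11). New median = single middle element.
x = 23: 7 elements are < x, 3 elements are > x.
New sorted list: [-13, -11, -5, 8, 13, 17, 22, 23, 24, 31, 34]
New median = 17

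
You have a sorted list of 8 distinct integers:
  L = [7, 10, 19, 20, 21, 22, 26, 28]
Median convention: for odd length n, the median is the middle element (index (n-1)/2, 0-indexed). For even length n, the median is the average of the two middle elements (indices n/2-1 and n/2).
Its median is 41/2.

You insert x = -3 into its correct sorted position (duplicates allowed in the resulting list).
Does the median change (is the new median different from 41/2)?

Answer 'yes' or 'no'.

Old median = 41/2
Insert x = -3
New median = 20
Changed? yes

Answer: yes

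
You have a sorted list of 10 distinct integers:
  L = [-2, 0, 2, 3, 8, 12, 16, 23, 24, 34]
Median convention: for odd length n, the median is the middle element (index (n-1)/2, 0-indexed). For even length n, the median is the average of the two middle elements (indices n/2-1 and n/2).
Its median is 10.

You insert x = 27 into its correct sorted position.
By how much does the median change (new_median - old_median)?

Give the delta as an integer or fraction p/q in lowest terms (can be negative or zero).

Answer: 2

Derivation:
Old median = 10
After inserting x = 27: new sorted = [-2, 0, 2, 3, 8, 12, 16, 23, 24, 27, 34]
New median = 12
Delta = 12 - 10 = 2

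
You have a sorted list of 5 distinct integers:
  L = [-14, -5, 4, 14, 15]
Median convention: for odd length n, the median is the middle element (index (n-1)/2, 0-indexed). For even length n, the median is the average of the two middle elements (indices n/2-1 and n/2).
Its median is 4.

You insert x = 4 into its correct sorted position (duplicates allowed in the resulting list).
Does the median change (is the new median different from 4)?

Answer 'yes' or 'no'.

Old median = 4
Insert x = 4
New median = 4
Changed? no

Answer: no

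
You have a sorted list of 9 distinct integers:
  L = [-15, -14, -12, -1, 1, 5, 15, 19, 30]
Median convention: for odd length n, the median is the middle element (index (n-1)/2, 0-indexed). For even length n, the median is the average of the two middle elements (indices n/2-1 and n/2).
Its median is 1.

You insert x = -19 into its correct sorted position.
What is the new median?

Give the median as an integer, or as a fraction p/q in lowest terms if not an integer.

Answer: 0

Derivation:
Old list (sorted, length 9): [-15, -14, -12, -1, 1, 5, 15, 19, 30]
Old median = 1
Insert x = -19
Old length odd (9). Middle was index 4 = 1.
New length even (10). New median = avg of two middle elements.
x = -19: 0 elements are < x, 9 elements are > x.
New sorted list: [-19, -15, -14, -12, -1, 1, 5, 15, 19, 30]
New median = 0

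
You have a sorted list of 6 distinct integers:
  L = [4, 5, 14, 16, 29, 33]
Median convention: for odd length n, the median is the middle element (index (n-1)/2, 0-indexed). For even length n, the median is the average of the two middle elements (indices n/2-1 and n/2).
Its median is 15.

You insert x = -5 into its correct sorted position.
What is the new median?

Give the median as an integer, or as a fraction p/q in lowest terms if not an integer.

Answer: 14

Derivation:
Old list (sorted, length 6): [4, 5, 14, 16, 29, 33]
Old median = 15
Insert x = -5
Old length even (6). Middle pair: indices 2,3 = 14,16.
New length odd (7). New median = single middle element.
x = -5: 0 elements are < x, 6 elements are > x.
New sorted list: [-5, 4, 5, 14, 16, 29, 33]
New median = 14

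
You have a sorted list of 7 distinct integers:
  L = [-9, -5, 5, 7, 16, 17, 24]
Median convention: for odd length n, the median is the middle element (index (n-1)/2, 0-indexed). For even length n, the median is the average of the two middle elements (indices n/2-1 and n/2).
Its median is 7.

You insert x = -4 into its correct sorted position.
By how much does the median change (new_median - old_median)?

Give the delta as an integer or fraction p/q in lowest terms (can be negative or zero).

Answer: -1

Derivation:
Old median = 7
After inserting x = -4: new sorted = [-9, -5, -4, 5, 7, 16, 17, 24]
New median = 6
Delta = 6 - 7 = -1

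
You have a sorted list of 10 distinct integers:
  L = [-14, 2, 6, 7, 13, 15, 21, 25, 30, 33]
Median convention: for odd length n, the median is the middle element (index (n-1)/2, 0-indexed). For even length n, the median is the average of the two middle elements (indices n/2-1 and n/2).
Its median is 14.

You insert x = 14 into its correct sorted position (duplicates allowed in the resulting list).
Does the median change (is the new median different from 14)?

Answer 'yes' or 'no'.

Answer: no

Derivation:
Old median = 14
Insert x = 14
New median = 14
Changed? no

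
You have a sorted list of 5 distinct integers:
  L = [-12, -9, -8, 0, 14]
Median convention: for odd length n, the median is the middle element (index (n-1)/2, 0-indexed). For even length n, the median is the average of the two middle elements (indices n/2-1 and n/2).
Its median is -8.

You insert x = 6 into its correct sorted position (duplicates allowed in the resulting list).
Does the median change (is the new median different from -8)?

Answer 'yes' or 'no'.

Answer: yes

Derivation:
Old median = -8
Insert x = 6
New median = -4
Changed? yes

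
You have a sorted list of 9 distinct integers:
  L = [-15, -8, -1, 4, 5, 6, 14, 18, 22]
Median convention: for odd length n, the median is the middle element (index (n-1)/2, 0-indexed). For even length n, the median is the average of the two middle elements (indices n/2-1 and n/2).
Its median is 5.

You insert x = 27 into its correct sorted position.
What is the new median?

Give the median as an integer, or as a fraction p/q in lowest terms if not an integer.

Answer: 11/2

Derivation:
Old list (sorted, length 9): [-15, -8, -1, 4, 5, 6, 14, 18, 22]
Old median = 5
Insert x = 27
Old length odd (9). Middle was index 4 = 5.
New length even (10). New median = avg of two middle elements.
x = 27: 9 elements are < x, 0 elements are > x.
New sorted list: [-15, -8, -1, 4, 5, 6, 14, 18, 22, 27]
New median = 11/2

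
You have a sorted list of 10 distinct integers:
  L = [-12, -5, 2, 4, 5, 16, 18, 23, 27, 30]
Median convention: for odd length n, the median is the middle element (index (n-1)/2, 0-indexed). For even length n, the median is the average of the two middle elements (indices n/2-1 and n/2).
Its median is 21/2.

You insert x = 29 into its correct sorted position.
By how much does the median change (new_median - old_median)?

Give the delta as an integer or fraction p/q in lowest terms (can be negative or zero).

Answer: 11/2

Derivation:
Old median = 21/2
After inserting x = 29: new sorted = [-12, -5, 2, 4, 5, 16, 18, 23, 27, 29, 30]
New median = 16
Delta = 16 - 21/2 = 11/2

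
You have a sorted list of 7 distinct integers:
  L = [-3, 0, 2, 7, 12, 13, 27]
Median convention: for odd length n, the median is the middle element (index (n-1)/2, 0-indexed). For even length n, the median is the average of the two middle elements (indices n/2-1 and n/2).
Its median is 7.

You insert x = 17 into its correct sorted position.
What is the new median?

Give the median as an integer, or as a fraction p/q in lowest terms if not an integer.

Answer: 19/2

Derivation:
Old list (sorted, length 7): [-3, 0, 2, 7, 12, 13, 27]
Old median = 7
Insert x = 17
Old length odd (7). Middle was index 3 = 7.
New length even (8). New median = avg of two middle elements.
x = 17: 6 elements are < x, 1 elements are > x.
New sorted list: [-3, 0, 2, 7, 12, 13, 17, 27]
New median = 19/2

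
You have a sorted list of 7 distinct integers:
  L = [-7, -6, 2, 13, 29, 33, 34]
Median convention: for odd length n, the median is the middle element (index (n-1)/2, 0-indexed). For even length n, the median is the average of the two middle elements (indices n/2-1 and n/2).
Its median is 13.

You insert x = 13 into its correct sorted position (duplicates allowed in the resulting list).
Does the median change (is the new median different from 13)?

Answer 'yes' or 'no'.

Answer: no

Derivation:
Old median = 13
Insert x = 13
New median = 13
Changed? no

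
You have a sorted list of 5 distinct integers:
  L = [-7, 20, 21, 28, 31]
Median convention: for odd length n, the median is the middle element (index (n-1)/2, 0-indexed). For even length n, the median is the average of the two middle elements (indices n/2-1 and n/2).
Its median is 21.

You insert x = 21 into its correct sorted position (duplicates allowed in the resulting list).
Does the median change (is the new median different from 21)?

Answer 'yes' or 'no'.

Answer: no

Derivation:
Old median = 21
Insert x = 21
New median = 21
Changed? no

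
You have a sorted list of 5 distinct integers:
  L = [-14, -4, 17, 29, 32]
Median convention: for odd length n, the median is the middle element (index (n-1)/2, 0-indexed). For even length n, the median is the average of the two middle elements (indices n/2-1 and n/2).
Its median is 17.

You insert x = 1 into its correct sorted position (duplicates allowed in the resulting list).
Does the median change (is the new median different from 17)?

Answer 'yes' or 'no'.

Answer: yes

Derivation:
Old median = 17
Insert x = 1
New median = 9
Changed? yes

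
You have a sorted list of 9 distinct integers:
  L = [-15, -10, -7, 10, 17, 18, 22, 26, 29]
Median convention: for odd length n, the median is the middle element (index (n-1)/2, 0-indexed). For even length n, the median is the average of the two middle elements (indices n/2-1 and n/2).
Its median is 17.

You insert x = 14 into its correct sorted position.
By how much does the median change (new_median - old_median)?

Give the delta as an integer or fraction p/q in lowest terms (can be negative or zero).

Answer: -3/2

Derivation:
Old median = 17
After inserting x = 14: new sorted = [-15, -10, -7, 10, 14, 17, 18, 22, 26, 29]
New median = 31/2
Delta = 31/2 - 17 = -3/2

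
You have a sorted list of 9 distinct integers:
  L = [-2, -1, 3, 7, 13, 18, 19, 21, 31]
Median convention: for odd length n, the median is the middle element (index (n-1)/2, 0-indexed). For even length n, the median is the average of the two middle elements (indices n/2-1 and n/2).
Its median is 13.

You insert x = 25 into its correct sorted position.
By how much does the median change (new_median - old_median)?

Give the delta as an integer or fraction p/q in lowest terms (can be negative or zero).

Old median = 13
After inserting x = 25: new sorted = [-2, -1, 3, 7, 13, 18, 19, 21, 25, 31]
New median = 31/2
Delta = 31/2 - 13 = 5/2

Answer: 5/2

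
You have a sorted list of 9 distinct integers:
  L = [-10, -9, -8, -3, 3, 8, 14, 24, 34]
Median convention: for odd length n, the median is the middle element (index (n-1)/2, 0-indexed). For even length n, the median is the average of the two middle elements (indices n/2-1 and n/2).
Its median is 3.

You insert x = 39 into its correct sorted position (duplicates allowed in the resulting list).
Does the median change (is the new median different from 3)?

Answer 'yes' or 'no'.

Old median = 3
Insert x = 39
New median = 11/2
Changed? yes

Answer: yes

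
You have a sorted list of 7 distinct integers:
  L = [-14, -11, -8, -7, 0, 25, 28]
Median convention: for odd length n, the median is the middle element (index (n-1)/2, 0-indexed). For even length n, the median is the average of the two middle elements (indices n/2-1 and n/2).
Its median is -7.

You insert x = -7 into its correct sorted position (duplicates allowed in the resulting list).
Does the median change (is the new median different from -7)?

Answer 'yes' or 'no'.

Old median = -7
Insert x = -7
New median = -7
Changed? no

Answer: no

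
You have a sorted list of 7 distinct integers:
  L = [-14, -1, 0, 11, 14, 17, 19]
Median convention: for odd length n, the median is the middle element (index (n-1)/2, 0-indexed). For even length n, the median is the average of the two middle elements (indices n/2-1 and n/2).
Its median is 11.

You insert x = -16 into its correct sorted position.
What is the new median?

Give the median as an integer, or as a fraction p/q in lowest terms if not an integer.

Answer: 11/2

Derivation:
Old list (sorted, length 7): [-14, -1, 0, 11, 14, 17, 19]
Old median = 11
Insert x = -16
Old length odd (7). Middle was index 3 = 11.
New length even (8). New median = avg of two middle elements.
x = -16: 0 elements are < x, 7 elements are > x.
New sorted list: [-16, -14, -1, 0, 11, 14, 17, 19]
New median = 11/2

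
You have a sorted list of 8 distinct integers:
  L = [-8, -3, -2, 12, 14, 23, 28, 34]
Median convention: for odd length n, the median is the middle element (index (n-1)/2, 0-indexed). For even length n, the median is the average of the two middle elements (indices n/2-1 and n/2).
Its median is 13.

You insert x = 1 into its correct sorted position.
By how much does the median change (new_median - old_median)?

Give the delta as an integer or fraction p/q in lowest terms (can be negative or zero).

Old median = 13
After inserting x = 1: new sorted = [-8, -3, -2, 1, 12, 14, 23, 28, 34]
New median = 12
Delta = 12 - 13 = -1

Answer: -1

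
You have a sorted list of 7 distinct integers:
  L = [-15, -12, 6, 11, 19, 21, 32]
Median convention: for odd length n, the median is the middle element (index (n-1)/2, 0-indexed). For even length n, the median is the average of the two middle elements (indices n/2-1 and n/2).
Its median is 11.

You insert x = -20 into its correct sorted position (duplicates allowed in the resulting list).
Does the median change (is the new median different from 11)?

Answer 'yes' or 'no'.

Old median = 11
Insert x = -20
New median = 17/2
Changed? yes

Answer: yes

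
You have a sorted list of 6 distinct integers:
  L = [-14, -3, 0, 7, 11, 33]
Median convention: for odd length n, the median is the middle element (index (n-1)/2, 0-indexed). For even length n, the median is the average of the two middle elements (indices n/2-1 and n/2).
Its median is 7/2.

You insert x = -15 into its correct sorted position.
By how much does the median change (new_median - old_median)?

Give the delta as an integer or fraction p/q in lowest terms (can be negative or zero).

Old median = 7/2
After inserting x = -15: new sorted = [-15, -14, -3, 0, 7, 11, 33]
New median = 0
Delta = 0 - 7/2 = -7/2

Answer: -7/2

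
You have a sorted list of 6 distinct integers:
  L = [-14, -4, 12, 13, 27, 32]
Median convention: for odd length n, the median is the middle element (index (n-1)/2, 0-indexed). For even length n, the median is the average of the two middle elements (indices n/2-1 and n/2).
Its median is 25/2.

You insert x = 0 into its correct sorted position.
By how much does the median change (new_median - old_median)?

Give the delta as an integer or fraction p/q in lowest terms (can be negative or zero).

Old median = 25/2
After inserting x = 0: new sorted = [-14, -4, 0, 12, 13, 27, 32]
New median = 12
Delta = 12 - 25/2 = -1/2

Answer: -1/2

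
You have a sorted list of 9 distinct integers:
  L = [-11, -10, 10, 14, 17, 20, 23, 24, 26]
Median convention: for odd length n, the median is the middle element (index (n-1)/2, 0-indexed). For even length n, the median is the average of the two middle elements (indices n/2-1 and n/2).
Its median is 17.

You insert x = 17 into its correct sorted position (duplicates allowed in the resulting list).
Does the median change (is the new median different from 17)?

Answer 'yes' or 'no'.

Old median = 17
Insert x = 17
New median = 17
Changed? no

Answer: no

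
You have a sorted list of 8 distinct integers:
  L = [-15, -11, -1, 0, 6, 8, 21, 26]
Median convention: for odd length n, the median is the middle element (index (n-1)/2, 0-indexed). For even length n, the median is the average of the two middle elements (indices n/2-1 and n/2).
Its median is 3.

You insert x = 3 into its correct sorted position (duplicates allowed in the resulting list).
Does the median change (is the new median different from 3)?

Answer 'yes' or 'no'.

Old median = 3
Insert x = 3
New median = 3
Changed? no

Answer: no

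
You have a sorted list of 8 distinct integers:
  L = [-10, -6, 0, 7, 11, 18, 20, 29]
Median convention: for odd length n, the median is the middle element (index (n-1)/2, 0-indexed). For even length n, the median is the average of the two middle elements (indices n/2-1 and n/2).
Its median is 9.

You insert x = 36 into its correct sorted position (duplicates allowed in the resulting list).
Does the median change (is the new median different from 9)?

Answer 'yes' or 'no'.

Old median = 9
Insert x = 36
New median = 11
Changed? yes

Answer: yes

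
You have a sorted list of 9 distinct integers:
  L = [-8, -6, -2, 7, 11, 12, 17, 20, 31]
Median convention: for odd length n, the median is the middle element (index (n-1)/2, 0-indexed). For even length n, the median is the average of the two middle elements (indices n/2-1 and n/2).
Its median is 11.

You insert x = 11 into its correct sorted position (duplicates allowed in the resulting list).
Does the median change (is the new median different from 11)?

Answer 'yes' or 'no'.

Answer: no

Derivation:
Old median = 11
Insert x = 11
New median = 11
Changed? no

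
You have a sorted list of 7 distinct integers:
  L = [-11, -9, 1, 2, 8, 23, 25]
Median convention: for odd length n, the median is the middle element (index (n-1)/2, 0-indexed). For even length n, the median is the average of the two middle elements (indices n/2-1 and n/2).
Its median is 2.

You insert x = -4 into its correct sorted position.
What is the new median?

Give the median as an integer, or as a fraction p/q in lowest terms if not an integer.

Answer: 3/2

Derivation:
Old list (sorted, length 7): [-11, -9, 1, 2, 8, 23, 25]
Old median = 2
Insert x = -4
Old length odd (7). Middle was index 3 = 2.
New length even (8). New median = avg of two middle elements.
x = -4: 2 elements are < x, 5 elements are > x.
New sorted list: [-11, -9, -4, 1, 2, 8, 23, 25]
New median = 3/2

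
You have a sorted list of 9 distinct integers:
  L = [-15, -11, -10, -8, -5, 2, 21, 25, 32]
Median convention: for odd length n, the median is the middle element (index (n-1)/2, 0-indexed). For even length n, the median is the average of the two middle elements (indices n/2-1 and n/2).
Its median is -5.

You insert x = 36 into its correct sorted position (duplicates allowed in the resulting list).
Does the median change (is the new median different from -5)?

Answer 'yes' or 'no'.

Old median = -5
Insert x = 36
New median = -3/2
Changed? yes

Answer: yes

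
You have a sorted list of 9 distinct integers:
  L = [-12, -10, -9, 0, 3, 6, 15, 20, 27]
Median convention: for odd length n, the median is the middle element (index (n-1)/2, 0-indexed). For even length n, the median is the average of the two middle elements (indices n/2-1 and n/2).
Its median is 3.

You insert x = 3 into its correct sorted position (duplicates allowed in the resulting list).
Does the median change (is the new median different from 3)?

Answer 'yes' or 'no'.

Answer: no

Derivation:
Old median = 3
Insert x = 3
New median = 3
Changed? no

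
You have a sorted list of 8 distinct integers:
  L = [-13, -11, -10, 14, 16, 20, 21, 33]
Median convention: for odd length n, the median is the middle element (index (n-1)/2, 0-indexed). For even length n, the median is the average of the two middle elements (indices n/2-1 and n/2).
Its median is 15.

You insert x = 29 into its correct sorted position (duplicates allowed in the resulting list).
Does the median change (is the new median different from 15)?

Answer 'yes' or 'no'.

Old median = 15
Insert x = 29
New median = 16
Changed? yes

Answer: yes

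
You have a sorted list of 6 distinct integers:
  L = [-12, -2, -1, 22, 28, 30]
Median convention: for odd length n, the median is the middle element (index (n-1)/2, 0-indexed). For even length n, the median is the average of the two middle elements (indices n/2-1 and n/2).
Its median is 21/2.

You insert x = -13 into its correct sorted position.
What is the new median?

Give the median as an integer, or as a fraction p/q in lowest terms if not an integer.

Answer: -1

Derivation:
Old list (sorted, length 6): [-12, -2, -1, 22, 28, 30]
Old median = 21/2
Insert x = -13
Old length even (6). Middle pair: indices 2,3 = -1,22.
New length odd (7). New median = single middle element.
x = -13: 0 elements are < x, 6 elements are > x.
New sorted list: [-13, -12, -2, -1, 22, 28, 30]
New median = -1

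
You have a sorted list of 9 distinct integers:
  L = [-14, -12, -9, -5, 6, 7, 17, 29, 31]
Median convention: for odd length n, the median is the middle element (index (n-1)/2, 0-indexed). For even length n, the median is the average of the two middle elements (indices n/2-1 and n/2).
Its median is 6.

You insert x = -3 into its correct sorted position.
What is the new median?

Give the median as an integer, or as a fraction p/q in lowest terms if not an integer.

Answer: 3/2

Derivation:
Old list (sorted, length 9): [-14, -12, -9, -5, 6, 7, 17, 29, 31]
Old median = 6
Insert x = -3
Old length odd (9). Middle was index 4 = 6.
New length even (10). New median = avg of two middle elements.
x = -3: 4 elements are < x, 5 elements are > x.
New sorted list: [-14, -12, -9, -5, -3, 6, 7, 17, 29, 31]
New median = 3/2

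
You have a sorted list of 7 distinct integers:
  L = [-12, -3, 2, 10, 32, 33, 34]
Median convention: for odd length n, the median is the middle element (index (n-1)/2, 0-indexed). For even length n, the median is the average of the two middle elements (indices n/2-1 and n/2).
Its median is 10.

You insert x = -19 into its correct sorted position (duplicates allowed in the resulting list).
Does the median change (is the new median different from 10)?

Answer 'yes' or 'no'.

Old median = 10
Insert x = -19
New median = 6
Changed? yes

Answer: yes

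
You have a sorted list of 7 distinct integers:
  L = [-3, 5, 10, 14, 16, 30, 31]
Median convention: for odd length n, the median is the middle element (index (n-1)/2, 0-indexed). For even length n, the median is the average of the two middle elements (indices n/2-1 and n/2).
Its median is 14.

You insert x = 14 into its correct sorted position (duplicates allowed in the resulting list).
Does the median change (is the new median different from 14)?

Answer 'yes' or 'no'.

Old median = 14
Insert x = 14
New median = 14
Changed? no

Answer: no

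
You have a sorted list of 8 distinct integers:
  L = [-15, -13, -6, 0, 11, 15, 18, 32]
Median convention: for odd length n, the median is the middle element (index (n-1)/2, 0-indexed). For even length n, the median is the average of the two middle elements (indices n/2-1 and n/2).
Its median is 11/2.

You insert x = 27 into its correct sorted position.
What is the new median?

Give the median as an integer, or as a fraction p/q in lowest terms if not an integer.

Old list (sorted, length 8): [-15, -13, -6, 0, 11, 15, 18, 32]
Old median = 11/2
Insert x = 27
Old length even (8). Middle pair: indices 3,4 = 0,11.
New length odd (9). New median = single middle element.
x = 27: 7 elements are < x, 1 elements are > x.
New sorted list: [-15, -13, -6, 0, 11, 15, 18, 27, 32]
New median = 11

Answer: 11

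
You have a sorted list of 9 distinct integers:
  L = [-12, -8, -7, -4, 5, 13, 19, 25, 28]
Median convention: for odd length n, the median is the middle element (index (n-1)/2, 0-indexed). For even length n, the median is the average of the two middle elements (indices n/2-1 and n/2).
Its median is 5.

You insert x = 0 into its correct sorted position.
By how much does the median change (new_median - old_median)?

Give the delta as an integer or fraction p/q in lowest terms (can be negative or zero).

Old median = 5
After inserting x = 0: new sorted = [-12, -8, -7, -4, 0, 5, 13, 19, 25, 28]
New median = 5/2
Delta = 5/2 - 5 = -5/2

Answer: -5/2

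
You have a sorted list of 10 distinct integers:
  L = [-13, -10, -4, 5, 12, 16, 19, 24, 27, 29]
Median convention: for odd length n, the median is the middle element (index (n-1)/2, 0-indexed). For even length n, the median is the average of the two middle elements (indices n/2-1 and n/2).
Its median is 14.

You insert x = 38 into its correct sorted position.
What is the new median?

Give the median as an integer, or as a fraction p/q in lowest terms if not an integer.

Old list (sorted, length 10): [-13, -10, -4, 5, 12, 16, 19, 24, 27, 29]
Old median = 14
Insert x = 38
Old length even (10). Middle pair: indices 4,5 = 12,16.
New length odd (11). New median = single middle element.
x = 38: 10 elements are < x, 0 elements are > x.
New sorted list: [-13, -10, -4, 5, 12, 16, 19, 24, 27, 29, 38]
New median = 16

Answer: 16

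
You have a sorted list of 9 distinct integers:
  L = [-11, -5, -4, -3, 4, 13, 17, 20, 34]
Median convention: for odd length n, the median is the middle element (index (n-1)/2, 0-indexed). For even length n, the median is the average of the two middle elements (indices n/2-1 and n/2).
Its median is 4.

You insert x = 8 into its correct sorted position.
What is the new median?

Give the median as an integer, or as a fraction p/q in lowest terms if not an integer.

Old list (sorted, length 9): [-11, -5, -4, -3, 4, 13, 17, 20, 34]
Old median = 4
Insert x = 8
Old length odd (9). Middle was index 4 = 4.
New length even (10). New median = avg of two middle elements.
x = 8: 5 elements are < x, 4 elements are > x.
New sorted list: [-11, -5, -4, -3, 4, 8, 13, 17, 20, 34]
New median = 6

Answer: 6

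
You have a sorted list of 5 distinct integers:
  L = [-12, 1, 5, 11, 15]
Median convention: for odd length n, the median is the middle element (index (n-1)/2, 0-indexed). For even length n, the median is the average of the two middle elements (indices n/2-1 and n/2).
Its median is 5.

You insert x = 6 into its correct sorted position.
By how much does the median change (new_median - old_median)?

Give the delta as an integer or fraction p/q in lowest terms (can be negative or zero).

Old median = 5
After inserting x = 6: new sorted = [-12, 1, 5, 6, 11, 15]
New median = 11/2
Delta = 11/2 - 5 = 1/2

Answer: 1/2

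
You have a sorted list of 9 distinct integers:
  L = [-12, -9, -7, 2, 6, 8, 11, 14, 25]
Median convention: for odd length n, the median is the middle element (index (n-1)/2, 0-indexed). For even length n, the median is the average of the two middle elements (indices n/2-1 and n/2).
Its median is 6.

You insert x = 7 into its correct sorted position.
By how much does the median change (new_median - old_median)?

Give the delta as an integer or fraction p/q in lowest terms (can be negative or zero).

Answer: 1/2

Derivation:
Old median = 6
After inserting x = 7: new sorted = [-12, -9, -7, 2, 6, 7, 8, 11, 14, 25]
New median = 13/2
Delta = 13/2 - 6 = 1/2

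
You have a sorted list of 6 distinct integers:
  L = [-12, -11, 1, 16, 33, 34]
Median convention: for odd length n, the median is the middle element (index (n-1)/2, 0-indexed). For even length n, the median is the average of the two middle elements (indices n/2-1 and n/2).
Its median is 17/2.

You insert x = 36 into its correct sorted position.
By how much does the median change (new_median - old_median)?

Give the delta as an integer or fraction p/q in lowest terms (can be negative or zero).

Old median = 17/2
After inserting x = 36: new sorted = [-12, -11, 1, 16, 33, 34, 36]
New median = 16
Delta = 16 - 17/2 = 15/2

Answer: 15/2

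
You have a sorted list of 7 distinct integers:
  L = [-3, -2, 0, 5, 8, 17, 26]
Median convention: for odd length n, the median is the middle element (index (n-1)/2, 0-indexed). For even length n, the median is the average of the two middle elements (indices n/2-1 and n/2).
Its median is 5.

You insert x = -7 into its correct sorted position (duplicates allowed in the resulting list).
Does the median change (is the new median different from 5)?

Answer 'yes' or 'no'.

Answer: yes

Derivation:
Old median = 5
Insert x = -7
New median = 5/2
Changed? yes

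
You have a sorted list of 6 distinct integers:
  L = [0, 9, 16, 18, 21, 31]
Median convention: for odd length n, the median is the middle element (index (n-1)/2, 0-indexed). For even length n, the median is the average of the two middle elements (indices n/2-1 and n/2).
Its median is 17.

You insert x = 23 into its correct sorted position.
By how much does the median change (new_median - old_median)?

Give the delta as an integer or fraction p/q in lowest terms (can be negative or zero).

Old median = 17
After inserting x = 23: new sorted = [0, 9, 16, 18, 21, 23, 31]
New median = 18
Delta = 18 - 17 = 1

Answer: 1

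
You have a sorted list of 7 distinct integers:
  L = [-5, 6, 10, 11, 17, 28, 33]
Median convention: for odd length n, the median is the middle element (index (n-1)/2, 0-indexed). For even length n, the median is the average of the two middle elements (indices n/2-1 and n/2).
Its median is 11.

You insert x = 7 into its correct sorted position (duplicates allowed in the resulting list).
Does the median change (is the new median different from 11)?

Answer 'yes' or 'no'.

Answer: yes

Derivation:
Old median = 11
Insert x = 7
New median = 21/2
Changed? yes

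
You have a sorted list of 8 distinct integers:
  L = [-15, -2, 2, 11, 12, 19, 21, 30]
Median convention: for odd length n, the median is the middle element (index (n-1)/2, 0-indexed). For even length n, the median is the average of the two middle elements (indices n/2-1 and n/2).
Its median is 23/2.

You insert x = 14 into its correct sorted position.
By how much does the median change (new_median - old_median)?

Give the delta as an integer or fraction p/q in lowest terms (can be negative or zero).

Old median = 23/2
After inserting x = 14: new sorted = [-15, -2, 2, 11, 12, 14, 19, 21, 30]
New median = 12
Delta = 12 - 23/2 = 1/2

Answer: 1/2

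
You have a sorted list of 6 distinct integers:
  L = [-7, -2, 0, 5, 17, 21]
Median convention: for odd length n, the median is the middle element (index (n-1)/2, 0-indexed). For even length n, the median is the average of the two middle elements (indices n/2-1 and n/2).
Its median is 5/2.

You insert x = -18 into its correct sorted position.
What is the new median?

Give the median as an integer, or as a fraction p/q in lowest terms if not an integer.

Old list (sorted, length 6): [-7, -2, 0, 5, 17, 21]
Old median = 5/2
Insert x = -18
Old length even (6). Middle pair: indices 2,3 = 0,5.
New length odd (7). New median = single middle element.
x = -18: 0 elements are < x, 6 elements are > x.
New sorted list: [-18, -7, -2, 0, 5, 17, 21]
New median = 0

Answer: 0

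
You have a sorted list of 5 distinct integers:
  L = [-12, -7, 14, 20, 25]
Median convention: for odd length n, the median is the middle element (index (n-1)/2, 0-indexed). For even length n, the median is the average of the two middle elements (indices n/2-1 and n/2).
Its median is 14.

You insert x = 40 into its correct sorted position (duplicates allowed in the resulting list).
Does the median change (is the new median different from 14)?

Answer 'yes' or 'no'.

Answer: yes

Derivation:
Old median = 14
Insert x = 40
New median = 17
Changed? yes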